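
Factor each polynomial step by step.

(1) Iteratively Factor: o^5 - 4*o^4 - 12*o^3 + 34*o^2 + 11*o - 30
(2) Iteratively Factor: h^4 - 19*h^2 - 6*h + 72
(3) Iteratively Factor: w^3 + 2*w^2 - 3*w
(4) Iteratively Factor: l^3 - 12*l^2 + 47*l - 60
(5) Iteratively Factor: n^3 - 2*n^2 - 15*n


(1) = (o - 1)*(o^4 - 3*o^3 - 15*o^2 + 19*o + 30) = (o - 5)*(o - 1)*(o^3 + 2*o^2 - 5*o - 6) = (o - 5)*(o - 1)*(o + 3)*(o^2 - o - 2) = (o - 5)*(o - 1)*(o + 1)*(o + 3)*(o - 2)
(2) = (h + 3)*(h^3 - 3*h^2 - 10*h + 24) = (h - 4)*(h + 3)*(h^2 + h - 6) = (h - 4)*(h + 3)^2*(h - 2)
(3) = (w)*(w^2 + 2*w - 3) = w*(w - 1)*(w + 3)
(4) = (l - 5)*(l^2 - 7*l + 12) = (l - 5)*(l - 4)*(l - 3)
(5) = (n)*(n^2 - 2*n - 15) = n*(n + 3)*(n - 5)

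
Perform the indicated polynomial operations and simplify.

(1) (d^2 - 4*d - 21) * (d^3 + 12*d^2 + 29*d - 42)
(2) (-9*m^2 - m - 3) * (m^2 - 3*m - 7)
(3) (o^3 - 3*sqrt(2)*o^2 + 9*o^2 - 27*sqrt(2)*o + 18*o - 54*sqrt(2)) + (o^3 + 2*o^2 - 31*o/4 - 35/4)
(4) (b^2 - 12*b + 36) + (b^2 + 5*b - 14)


(1) = d^5 + 8*d^4 - 40*d^3 - 410*d^2 - 441*d + 882
(2) = -9*m^4 + 26*m^3 + 63*m^2 + 16*m + 21
(3) = 2*o^3 - 3*sqrt(2)*o^2 + 11*o^2 - 27*sqrt(2)*o + 41*o/4 - 54*sqrt(2) - 35/4
(4) = 2*b^2 - 7*b + 22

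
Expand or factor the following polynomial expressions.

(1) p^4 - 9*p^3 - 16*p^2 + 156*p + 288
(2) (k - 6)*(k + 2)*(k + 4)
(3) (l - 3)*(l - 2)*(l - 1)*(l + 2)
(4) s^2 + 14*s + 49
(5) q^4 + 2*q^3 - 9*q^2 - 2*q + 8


(1) = (p - 8)*(p - 6)*(p + 2)*(p + 3)
(2) = k^3 - 28*k - 48
(3) = l^4 - 4*l^3 - l^2 + 16*l - 12
(4) = (s + 7)^2
(5) = (q - 2)*(q - 1)*(q + 1)*(q + 4)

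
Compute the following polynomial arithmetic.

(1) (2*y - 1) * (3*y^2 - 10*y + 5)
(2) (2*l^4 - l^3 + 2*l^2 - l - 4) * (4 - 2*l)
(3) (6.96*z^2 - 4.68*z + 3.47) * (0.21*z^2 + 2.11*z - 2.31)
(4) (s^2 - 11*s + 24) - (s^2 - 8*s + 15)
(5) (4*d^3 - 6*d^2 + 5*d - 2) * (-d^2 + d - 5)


(1) = 6*y^3 - 23*y^2 + 20*y - 5
(2) = -4*l^5 + 10*l^4 - 8*l^3 + 10*l^2 + 4*l - 16
(3) = 1.4616*z^4 + 13.7028*z^3 - 25.2237*z^2 + 18.1325*z - 8.0157
(4) = 9 - 3*s
(5) = -4*d^5 + 10*d^4 - 31*d^3 + 37*d^2 - 27*d + 10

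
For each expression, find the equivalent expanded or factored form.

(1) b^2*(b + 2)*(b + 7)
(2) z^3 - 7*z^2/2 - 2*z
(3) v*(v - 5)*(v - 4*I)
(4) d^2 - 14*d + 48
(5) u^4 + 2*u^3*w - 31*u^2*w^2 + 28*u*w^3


(1) = b^4 + 9*b^3 + 14*b^2
(2) = z*(z - 4)*(z + 1/2)
(3) = v^3 - 5*v^2 - 4*I*v^2 + 20*I*v
(4) = (d - 8)*(d - 6)
(5) = u*(u - 4*w)*(u - w)*(u + 7*w)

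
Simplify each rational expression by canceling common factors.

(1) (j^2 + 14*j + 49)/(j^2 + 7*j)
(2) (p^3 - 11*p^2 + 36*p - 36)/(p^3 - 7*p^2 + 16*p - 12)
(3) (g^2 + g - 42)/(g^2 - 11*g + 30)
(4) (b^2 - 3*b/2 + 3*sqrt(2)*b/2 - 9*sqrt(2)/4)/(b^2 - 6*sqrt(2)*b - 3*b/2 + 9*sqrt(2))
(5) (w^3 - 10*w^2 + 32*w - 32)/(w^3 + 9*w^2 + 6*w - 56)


(1) = (j + 7)/j
(2) = (p - 6)/(p - 2)
(3) = (g + 7)/(g - 5)
(4) = (8*b + 12*sqrt(2))/(8*b - 48*sqrt(2))
(5) = (w^2 - 8*w + 16)/(w^2 + 11*w + 28)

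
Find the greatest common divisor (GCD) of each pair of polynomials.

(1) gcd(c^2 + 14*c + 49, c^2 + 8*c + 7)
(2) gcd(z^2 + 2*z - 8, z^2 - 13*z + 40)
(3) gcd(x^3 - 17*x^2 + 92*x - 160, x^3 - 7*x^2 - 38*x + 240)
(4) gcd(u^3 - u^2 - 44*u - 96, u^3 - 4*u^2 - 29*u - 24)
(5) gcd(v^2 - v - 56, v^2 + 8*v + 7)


(1) = c + 7
(2) = gcd((z - 2)*(z + 4), (z - 8)*(z - 5)) = 1
(3) = gcd((x - 8)*(x - 5)*(x - 4), (x - 8)*(x - 5)*(x + 6)) = x^2 - 13*x + 40
(4) = u^2 - 5*u - 24
(5) = gcd((v - 8)*(v + 7), (v + 1)*(v + 7)) = v + 7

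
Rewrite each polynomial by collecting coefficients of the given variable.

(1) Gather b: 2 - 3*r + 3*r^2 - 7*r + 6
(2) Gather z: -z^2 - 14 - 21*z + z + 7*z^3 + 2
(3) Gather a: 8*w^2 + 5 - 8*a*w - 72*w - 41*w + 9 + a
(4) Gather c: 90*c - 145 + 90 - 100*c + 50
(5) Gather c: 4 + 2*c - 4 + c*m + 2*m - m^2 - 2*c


(1) = 3*r^2 - 10*r + 8
(2) = 7*z^3 - z^2 - 20*z - 12
(3) = a*(1 - 8*w) + 8*w^2 - 113*w + 14
(4) = -10*c - 5
(5) = c*m - m^2 + 2*m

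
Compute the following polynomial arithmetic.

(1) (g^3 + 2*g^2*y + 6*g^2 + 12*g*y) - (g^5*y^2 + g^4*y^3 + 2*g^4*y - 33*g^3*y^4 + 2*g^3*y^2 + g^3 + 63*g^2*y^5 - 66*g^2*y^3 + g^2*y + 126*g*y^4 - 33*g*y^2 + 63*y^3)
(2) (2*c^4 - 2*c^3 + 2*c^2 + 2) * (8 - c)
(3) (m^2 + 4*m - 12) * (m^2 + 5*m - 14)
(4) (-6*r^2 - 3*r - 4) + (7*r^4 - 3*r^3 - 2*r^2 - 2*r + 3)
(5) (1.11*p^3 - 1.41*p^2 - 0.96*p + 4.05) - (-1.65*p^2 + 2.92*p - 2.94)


(1) = -g^5*y^2 - g^4*y^3 - 2*g^4*y + 33*g^3*y^4 - 2*g^3*y^2 - 63*g^2*y^5 + 66*g^2*y^3 + g^2*y + 6*g^2 - 126*g*y^4 + 33*g*y^2 + 12*g*y - 63*y^3
(2) = -2*c^5 + 18*c^4 - 18*c^3 + 16*c^2 - 2*c + 16
(3) = m^4 + 9*m^3 - 6*m^2 - 116*m + 168
(4) = 7*r^4 - 3*r^3 - 8*r^2 - 5*r - 1
(5) = 1.11*p^3 + 0.24*p^2 - 3.88*p + 6.99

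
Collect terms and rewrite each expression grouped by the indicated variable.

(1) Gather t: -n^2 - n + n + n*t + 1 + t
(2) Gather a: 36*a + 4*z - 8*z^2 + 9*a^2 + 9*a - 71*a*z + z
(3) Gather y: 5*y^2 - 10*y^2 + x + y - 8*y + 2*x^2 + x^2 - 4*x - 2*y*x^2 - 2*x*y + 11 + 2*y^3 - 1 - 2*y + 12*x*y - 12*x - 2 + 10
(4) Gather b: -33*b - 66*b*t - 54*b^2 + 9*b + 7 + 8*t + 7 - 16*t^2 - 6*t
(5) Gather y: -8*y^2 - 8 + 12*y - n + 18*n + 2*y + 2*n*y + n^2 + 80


(1) = -n^2 + t*(n + 1) + 1
(2) = 9*a^2 + a*(45 - 71*z) - 8*z^2 + 5*z
(3) = 3*x^2 - 15*x + 2*y^3 - 5*y^2 + y*(-2*x^2 + 10*x - 9) + 18
(4) = -54*b^2 + b*(-66*t - 24) - 16*t^2 + 2*t + 14
(5) = n^2 + 17*n - 8*y^2 + y*(2*n + 14) + 72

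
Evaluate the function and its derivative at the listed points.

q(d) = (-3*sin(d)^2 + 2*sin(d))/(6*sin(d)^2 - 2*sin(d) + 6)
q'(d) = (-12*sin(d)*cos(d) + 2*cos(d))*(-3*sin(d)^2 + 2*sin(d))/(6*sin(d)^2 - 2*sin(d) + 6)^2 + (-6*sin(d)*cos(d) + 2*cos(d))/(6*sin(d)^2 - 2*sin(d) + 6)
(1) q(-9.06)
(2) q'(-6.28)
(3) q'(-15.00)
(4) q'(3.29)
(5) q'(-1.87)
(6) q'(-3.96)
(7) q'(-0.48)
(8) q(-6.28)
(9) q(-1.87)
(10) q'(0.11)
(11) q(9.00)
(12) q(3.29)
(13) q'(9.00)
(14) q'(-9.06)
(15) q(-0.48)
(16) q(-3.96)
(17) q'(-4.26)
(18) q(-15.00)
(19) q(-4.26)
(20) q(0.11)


(1) = -0.15
(2) = 0.33
(3) = -0.26
(4) = -0.41
(5) = -0.07
(6) = 0.20
(7) = 0.36
(8) = 0.00
(9) = -0.35
(10) = 0.23
(11) = 0.05
(12) = -0.06
(13) = 0.09
(14) = -0.40
(15) = -0.19
(16) = -0.02
(17) = 0.13
(18) = -0.26
(19) = -0.07
(20) = 0.03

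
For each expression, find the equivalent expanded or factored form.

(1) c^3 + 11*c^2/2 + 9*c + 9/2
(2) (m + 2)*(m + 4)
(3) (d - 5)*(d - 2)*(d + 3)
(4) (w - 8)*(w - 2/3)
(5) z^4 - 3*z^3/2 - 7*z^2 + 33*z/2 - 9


(1) = (c + 1)*(c + 3/2)*(c + 3)
(2) = m^2 + 6*m + 8
(3) = d^3 - 4*d^2 - 11*d + 30
(4) = w^2 - 26*w/3 + 16/3
(5) = (z - 2)*(z - 3/2)*(z - 1)*(z + 3)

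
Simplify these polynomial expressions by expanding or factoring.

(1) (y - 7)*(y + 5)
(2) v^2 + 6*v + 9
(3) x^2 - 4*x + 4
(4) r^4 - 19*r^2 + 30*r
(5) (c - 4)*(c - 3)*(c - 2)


(1) = y^2 - 2*y - 35
(2) = (v + 3)^2
(3) = (x - 2)^2
(4) = r*(r - 3)*(r - 2)*(r + 5)
(5) = c^3 - 9*c^2 + 26*c - 24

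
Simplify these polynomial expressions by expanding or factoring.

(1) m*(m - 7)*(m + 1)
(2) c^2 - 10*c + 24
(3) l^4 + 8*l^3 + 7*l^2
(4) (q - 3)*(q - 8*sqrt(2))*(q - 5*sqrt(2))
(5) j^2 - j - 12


(1) = m^3 - 6*m^2 - 7*m
(2) = (c - 6)*(c - 4)
(3) = l^2*(l + 1)*(l + 7)
(4) = q^3 - 13*sqrt(2)*q^2 - 3*q^2 + 39*sqrt(2)*q + 80*q - 240
(5) = (j - 4)*(j + 3)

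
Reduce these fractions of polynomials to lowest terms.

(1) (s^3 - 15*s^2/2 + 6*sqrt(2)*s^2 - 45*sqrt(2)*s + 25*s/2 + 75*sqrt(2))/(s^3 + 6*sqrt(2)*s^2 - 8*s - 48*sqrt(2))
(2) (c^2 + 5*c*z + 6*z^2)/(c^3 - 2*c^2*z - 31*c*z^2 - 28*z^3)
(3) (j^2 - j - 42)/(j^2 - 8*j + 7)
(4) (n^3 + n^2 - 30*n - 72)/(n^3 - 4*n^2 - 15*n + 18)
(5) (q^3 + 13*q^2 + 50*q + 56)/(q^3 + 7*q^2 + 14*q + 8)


(1) = (2*s^2 - 15*s + 25)/(2*s^2 - 16)
(2) = (-c^2 - 5*c*z - 6*z^2)/(-c^3 + 2*c^2*z + 31*c*z^2 + 28*z^3)
(3) = (j + 6)/(j - 1)
(4) = (n + 4)/(n - 1)
(5) = (q + 7)/(q + 1)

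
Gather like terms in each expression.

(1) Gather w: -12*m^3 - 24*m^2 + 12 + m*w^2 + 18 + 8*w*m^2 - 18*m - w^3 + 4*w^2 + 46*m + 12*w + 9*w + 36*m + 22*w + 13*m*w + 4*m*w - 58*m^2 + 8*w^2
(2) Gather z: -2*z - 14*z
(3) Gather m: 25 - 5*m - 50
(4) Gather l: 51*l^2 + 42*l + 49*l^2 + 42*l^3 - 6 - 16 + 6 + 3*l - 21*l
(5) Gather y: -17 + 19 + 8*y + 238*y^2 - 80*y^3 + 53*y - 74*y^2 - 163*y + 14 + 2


(1) = -12*m^3 - 82*m^2 + 64*m - w^3 + w^2*(m + 12) + w*(8*m^2 + 17*m + 43) + 30
(2) = -16*z
(3) = -5*m - 25
(4) = 42*l^3 + 100*l^2 + 24*l - 16
(5) = -80*y^3 + 164*y^2 - 102*y + 18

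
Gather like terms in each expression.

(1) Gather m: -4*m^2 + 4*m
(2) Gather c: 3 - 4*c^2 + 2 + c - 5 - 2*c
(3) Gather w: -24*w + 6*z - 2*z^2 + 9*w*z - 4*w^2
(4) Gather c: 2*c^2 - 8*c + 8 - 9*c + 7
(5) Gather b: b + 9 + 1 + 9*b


(1) = -4*m^2 + 4*m
(2) = -4*c^2 - c
(3) = -4*w^2 + w*(9*z - 24) - 2*z^2 + 6*z
(4) = 2*c^2 - 17*c + 15
(5) = 10*b + 10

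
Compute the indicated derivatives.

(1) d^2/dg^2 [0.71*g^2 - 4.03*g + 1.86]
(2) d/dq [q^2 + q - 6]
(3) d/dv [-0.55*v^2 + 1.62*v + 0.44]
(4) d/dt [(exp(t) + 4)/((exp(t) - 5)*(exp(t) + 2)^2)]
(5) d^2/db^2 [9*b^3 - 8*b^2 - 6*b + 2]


(1) = 1.42000000000000
(2) = 2*q + 1
(3) = 1.62 - 1.1*v
(4) = (-2*exp(2*t) - 7*exp(t) + 22)*exp(t)/(exp(5*t) - 4*exp(4*t) - 23*exp(3*t) + 38*exp(2*t) + 220*exp(t) + 200)
(5) = 54*b - 16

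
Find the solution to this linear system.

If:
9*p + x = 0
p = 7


Then:
p = 7
x = -63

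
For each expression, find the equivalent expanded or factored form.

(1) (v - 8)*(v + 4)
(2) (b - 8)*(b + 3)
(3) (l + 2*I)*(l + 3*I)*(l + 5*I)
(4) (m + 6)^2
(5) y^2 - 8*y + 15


(1) = v^2 - 4*v - 32
(2) = b^2 - 5*b - 24
(3) = l^3 + 10*I*l^2 - 31*l - 30*I
(4) = m^2 + 12*m + 36
(5) = (y - 5)*(y - 3)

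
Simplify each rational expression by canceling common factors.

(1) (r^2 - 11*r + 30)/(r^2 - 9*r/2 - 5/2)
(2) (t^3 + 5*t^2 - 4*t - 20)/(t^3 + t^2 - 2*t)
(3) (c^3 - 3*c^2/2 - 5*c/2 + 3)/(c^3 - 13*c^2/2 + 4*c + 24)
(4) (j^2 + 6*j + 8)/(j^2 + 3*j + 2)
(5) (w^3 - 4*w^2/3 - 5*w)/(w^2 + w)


(1) = (2*r - 12)/(2*r + 1)
(2) = (t^2 + 3*t - 10)/(t^2 - t)
(3) = (c^2 - 3*c + 2)/(c^2 - 8*c + 16)
(4) = (j + 4)/(j + 1)
(5) = (3*w^2 - 4*w - 15)/(3*w + 3)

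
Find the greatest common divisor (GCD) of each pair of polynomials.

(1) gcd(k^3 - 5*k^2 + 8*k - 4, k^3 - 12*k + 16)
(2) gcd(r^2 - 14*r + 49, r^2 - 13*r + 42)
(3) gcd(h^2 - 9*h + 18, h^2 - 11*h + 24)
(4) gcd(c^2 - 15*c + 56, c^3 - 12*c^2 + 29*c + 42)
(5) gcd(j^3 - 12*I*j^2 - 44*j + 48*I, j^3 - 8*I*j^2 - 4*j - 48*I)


(1) = gcd((k - 2)^2*(k - 1), (k - 2)^2*(k + 4)) = k^2 - 4*k + 4
(2) = r - 7
(3) = gcd((h - 6)*(h - 3), (h - 8)*(h - 3)) = h - 3
(4) = gcd((c - 8)*(c - 7), (c - 7)*(c - 6)*(c + 1)) = c - 7
(5) = j^2 - 10*I*j - 24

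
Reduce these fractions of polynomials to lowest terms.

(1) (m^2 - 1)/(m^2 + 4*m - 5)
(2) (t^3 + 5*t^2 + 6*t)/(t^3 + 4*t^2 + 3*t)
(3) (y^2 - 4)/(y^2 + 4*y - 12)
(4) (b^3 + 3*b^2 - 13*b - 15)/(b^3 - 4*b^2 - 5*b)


(1) = (m + 1)/(m + 5)
(2) = (t + 2)/(t + 1)
(3) = (y + 2)/(y + 6)
(4) = (b^2 + 2*b - 15)/(b^2 - 5*b)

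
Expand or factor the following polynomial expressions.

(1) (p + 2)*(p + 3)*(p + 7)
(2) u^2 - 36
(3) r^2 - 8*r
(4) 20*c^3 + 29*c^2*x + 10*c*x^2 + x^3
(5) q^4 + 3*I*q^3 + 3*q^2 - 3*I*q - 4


(1) = p^3 + 12*p^2 + 41*p + 42
(2) = (u - 6)*(u + 6)
(3) = r*(r - 8)
(4) = (c + x)*(4*c + x)*(5*c + x)
(5) = (q - 1)*(q + 1)*(q - I)*(q + 4*I)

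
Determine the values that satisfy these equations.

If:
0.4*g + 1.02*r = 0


Then:
g = -2.55*r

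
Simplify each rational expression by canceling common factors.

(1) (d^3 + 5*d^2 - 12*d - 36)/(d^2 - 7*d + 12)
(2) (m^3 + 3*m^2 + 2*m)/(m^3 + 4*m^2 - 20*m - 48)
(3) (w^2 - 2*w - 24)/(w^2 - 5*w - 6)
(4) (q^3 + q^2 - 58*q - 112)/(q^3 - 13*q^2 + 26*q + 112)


(1) = (d^2 + 8*d + 12)/(d - 4)
(2) = (m^2 + m)/(m^2 + 2*m - 24)
(3) = (w + 4)/(w + 1)
(4) = (q + 7)/(q - 7)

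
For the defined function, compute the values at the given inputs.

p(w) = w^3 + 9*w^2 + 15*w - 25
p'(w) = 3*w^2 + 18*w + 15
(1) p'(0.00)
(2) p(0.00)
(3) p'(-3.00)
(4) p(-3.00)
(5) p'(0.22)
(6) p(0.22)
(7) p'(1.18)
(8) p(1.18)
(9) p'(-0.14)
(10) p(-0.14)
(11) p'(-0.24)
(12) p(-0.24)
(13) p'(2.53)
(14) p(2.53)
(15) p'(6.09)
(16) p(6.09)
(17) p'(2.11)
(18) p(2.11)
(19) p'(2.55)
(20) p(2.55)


(1) = 15.00
(2) = -25.00
(3) = -12.00
(4) = -16.00
(5) = 19.11
(6) = -21.25
(7) = 40.42
(8) = 6.87
(9) = 12.54
(10) = -26.93
(11) = 10.85
(12) = -28.10
(13) = 79.74
(14) = 86.75
(15) = 235.88
(16) = 626.01
(17) = 66.34
(18) = 56.11
(19) = 80.41
(20) = 88.35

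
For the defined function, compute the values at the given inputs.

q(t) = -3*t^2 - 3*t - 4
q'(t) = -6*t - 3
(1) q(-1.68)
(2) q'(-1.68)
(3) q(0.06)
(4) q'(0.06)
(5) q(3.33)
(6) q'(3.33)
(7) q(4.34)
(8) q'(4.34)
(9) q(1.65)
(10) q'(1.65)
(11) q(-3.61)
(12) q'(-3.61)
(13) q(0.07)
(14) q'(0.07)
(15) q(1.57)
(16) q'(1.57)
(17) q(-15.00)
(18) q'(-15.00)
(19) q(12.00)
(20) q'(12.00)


(1) = -7.43
(2) = 7.08
(3) = -4.19
(4) = -3.36
(5) = -47.26
(6) = -22.98
(7) = -73.53
(8) = -29.04
(9) = -17.12
(10) = -12.90
(11) = -32.27
(12) = 18.66
(13) = -4.22
(14) = -3.42
(15) = -16.10
(16) = -12.42
(17) = -634.00
(18) = 87.00
(19) = -472.00
(20) = -75.00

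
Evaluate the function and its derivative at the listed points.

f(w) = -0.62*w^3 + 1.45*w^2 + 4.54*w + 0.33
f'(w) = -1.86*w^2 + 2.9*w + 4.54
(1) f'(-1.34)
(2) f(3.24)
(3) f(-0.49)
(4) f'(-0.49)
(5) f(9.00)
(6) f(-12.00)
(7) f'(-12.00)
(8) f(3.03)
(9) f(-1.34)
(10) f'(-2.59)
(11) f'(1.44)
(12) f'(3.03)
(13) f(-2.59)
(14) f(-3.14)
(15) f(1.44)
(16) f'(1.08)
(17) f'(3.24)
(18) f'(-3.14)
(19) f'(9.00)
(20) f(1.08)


(1) = -2.69
(2) = 9.17
(3) = -1.47
(4) = 2.67
(5) = -293.34
(6) = 1226.01
(7) = -298.10
(8) = 10.15
(9) = -1.66
(10) = -15.45
(11) = 4.86
(12) = -3.75
(13) = 9.07
(14) = 19.57
(15) = 8.02
(16) = 5.50
(17) = -5.59
(18) = -22.90
(19) = -120.02
(20) = 6.14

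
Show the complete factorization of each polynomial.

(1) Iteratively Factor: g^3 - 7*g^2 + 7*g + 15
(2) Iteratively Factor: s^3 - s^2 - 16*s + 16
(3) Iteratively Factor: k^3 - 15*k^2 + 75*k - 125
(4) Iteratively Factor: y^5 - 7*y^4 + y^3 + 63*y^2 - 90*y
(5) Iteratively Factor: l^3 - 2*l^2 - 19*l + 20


(1) = (g + 1)*(g^2 - 8*g + 15) = (g - 5)*(g + 1)*(g - 3)
(2) = (s - 1)*(s^2 - 16) = (s - 1)*(s + 4)*(s - 4)
(3) = (k - 5)*(k^2 - 10*k + 25) = (k - 5)^2*(k - 5)
(4) = (y - 3)*(y^4 - 4*y^3 - 11*y^2 + 30*y) = (y - 3)*(y - 2)*(y^3 - 2*y^2 - 15*y) = (y - 3)*(y - 2)*(y + 3)*(y^2 - 5*y) = (y - 5)*(y - 3)*(y - 2)*(y + 3)*(y)
(5) = (l - 5)*(l^2 + 3*l - 4) = (l - 5)*(l + 4)*(l - 1)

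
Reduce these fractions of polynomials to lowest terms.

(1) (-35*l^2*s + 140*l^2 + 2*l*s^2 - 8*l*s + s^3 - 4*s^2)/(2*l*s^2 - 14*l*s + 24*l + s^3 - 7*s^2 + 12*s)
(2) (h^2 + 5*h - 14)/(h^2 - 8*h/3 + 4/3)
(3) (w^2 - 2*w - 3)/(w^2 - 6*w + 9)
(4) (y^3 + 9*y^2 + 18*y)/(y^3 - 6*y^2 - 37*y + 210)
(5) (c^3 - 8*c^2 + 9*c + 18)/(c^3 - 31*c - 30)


(1) = (-35*l^2 + 2*l*s + s^2)/(2*l*s - 6*l + s^2 - 3*s)
(2) = (3*h + 21)/(3*h - 2)
(3) = (w + 1)/(w - 3)
(4) = (y^2 + 3*y)/(y^2 - 12*y + 35)
(5) = (c - 3)/(c + 5)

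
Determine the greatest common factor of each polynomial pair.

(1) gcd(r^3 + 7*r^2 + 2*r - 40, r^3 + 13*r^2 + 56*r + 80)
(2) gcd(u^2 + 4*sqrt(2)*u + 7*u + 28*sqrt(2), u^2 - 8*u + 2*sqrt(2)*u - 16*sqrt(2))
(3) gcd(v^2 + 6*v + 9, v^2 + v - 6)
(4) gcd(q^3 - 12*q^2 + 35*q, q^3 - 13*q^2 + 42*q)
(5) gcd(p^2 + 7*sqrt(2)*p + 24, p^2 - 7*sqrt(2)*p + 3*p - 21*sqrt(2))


(1) = r^2 + 9*r + 20
(2) = gcd((u + 7)*(u + 4*sqrt(2)), (u - 8)*(u + 2*sqrt(2))) = 1
(3) = v + 3
(4) = q^2 - 7*q
(5) = 1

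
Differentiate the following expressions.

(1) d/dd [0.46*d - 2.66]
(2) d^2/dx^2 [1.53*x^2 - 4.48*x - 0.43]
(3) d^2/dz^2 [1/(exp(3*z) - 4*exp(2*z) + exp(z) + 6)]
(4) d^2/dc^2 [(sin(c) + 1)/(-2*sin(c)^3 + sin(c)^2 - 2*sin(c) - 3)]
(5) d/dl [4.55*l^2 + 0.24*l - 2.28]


(1) = 0.460000000000000
(2) = 3.06000000000000
(3) = ((-9*exp(2*z) + 16*exp(z) - 1)*(exp(3*z) - 4*exp(2*z) + exp(z) + 6) + 2*(3*exp(2*z) - 8*exp(z) + 1)^2*exp(z))*exp(z)/(exp(3*z) - 4*exp(2*z) + exp(z) + 6)^3
(4) = (16*sin(c)^7 + 50*sin(c)^6 - 71*sin(c)^5 - 130*sin(c)^4 + 253*sin(c)^2/4 + 145*sin(c)/4 - 5*sin(3*c)^2/4 - 17*sin(3*c)/8 + 5*sin(5*c)/8 - 2)/(2*sin(c)^3 - sin(c)^2 + 2*sin(c) + 3)^3
(5) = 9.1*l + 0.24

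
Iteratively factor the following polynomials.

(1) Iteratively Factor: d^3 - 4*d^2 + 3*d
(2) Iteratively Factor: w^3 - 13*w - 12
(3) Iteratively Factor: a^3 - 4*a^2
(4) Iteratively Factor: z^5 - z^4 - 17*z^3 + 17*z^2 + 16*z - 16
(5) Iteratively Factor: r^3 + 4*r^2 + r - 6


(1) = (d)*(d^2 - 4*d + 3) = d*(d - 3)*(d - 1)
(2) = (w + 1)*(w^2 - w - 12) = (w - 4)*(w + 1)*(w + 3)
(3) = (a)*(a^2 - 4*a) = a^2*(a - 4)
(4) = (z - 4)*(z^4 + 3*z^3 - 5*z^2 - 3*z + 4) = (z - 4)*(z + 1)*(z^3 + 2*z^2 - 7*z + 4) = (z - 4)*(z - 1)*(z + 1)*(z^2 + 3*z - 4) = (z - 4)*(z - 1)*(z + 1)*(z + 4)*(z - 1)
(5) = (r - 1)*(r^2 + 5*r + 6) = (r - 1)*(r + 2)*(r + 3)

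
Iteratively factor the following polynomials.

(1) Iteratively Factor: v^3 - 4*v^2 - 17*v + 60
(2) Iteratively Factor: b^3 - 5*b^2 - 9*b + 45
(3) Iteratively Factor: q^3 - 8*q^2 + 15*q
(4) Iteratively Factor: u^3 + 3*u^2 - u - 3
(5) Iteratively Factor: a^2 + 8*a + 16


(1) = (v - 5)*(v^2 + v - 12) = (v - 5)*(v + 4)*(v - 3)
(2) = (b - 3)*(b^2 - 2*b - 15) = (b - 5)*(b - 3)*(b + 3)
(3) = (q)*(q^2 - 8*q + 15) = q*(q - 3)*(q - 5)
(4) = (u - 1)*(u^2 + 4*u + 3) = (u - 1)*(u + 3)*(u + 1)
(5) = (a + 4)*(a + 4)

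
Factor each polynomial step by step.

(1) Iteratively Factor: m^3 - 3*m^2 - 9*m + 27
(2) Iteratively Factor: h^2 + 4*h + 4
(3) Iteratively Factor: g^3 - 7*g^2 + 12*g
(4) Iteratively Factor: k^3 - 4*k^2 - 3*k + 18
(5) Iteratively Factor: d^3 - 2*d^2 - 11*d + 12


(1) = (m - 3)*(m^2 - 9) = (m - 3)^2*(m + 3)
(2) = (h + 2)*(h + 2)
(3) = (g)*(g^2 - 7*g + 12) = g*(g - 4)*(g - 3)
(4) = (k + 2)*(k^2 - 6*k + 9) = (k - 3)*(k + 2)*(k - 3)
(5) = (d - 1)*(d^2 - d - 12) = (d - 1)*(d + 3)*(d - 4)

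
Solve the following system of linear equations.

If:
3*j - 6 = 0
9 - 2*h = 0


Then:
h = 9/2
j = 2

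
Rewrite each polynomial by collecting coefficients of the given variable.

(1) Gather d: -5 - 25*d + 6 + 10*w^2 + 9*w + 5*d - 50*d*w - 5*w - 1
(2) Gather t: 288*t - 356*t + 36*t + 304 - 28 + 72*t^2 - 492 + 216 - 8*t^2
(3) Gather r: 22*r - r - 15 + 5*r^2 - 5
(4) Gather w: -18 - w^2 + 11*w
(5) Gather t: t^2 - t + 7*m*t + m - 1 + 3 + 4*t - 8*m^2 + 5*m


(1) = d*(-50*w - 20) + 10*w^2 + 4*w
(2) = 64*t^2 - 32*t
(3) = 5*r^2 + 21*r - 20
(4) = -w^2 + 11*w - 18
(5) = -8*m^2 + 6*m + t^2 + t*(7*m + 3) + 2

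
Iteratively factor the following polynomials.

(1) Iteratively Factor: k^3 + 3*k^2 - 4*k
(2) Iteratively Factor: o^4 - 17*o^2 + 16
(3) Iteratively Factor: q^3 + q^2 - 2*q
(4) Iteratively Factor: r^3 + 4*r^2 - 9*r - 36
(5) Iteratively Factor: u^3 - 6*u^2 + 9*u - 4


(1) = (k)*(k^2 + 3*k - 4) = k*(k + 4)*(k - 1)
(2) = (o + 4)*(o^3 - 4*o^2 - o + 4) = (o + 1)*(o + 4)*(o^2 - 5*o + 4) = (o - 4)*(o + 1)*(o + 4)*(o - 1)
(3) = (q - 1)*(q^2 + 2*q) = q*(q - 1)*(q + 2)
(4) = (r + 4)*(r^2 - 9) = (r + 3)*(r + 4)*(r - 3)
(5) = (u - 1)*(u^2 - 5*u + 4) = (u - 4)*(u - 1)*(u - 1)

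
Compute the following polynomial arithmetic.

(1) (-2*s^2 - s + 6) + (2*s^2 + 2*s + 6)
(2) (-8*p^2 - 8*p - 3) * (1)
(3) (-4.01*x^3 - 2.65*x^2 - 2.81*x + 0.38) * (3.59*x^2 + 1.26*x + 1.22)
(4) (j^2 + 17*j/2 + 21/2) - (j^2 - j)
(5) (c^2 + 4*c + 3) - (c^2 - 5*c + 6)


(1) = s + 12
(2) = -8*p^2 - 8*p - 3
(3) = -14.3959*x^5 - 14.5661*x^4 - 18.3191*x^3 - 5.4094*x^2 - 2.9494*x + 0.4636
(4) = 19*j/2 + 21/2
(5) = 9*c - 3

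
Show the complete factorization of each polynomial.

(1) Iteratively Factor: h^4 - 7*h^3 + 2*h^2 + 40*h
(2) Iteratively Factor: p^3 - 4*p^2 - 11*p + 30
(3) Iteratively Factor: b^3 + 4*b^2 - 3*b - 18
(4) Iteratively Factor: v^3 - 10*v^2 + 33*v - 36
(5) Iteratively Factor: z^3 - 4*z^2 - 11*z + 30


(1) = (h)*(h^3 - 7*h^2 + 2*h + 40) = h*(h + 2)*(h^2 - 9*h + 20) = h*(h - 4)*(h + 2)*(h - 5)
(2) = (p - 2)*(p^2 - 2*p - 15) = (p - 5)*(p - 2)*(p + 3)
(3) = (b + 3)*(b^2 + b - 6) = (b - 2)*(b + 3)*(b + 3)
(4) = (v - 3)*(v^2 - 7*v + 12) = (v - 3)^2*(v - 4)
(5) = (z - 2)*(z^2 - 2*z - 15) = (z - 2)*(z + 3)*(z - 5)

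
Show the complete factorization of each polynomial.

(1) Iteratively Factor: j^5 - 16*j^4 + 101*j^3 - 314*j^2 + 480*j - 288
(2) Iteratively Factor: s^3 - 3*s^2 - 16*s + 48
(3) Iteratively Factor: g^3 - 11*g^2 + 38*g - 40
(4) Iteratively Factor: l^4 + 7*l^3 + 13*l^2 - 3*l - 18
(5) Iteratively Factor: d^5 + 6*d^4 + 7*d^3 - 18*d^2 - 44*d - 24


(1) = (j - 4)*(j^4 - 12*j^3 + 53*j^2 - 102*j + 72) = (j - 4)^2*(j^3 - 8*j^2 + 21*j - 18) = (j - 4)^2*(j - 3)*(j^2 - 5*j + 6) = (j - 4)^2*(j - 3)*(j - 2)*(j - 3)
(2) = (s + 4)*(s^2 - 7*s + 12) = (s - 3)*(s + 4)*(s - 4)
(3) = (g - 5)*(g^2 - 6*g + 8) = (g - 5)*(g - 2)*(g - 4)
(4) = (l + 3)*(l^3 + 4*l^2 + l - 6) = (l - 1)*(l + 3)*(l^2 + 5*l + 6) = (l - 1)*(l + 2)*(l + 3)*(l + 3)
(5) = (d + 3)*(d^4 + 3*d^3 - 2*d^2 - 12*d - 8) = (d + 2)*(d + 3)*(d^3 + d^2 - 4*d - 4) = (d - 2)*(d + 2)*(d + 3)*(d^2 + 3*d + 2) = (d - 2)*(d + 2)^2*(d + 3)*(d + 1)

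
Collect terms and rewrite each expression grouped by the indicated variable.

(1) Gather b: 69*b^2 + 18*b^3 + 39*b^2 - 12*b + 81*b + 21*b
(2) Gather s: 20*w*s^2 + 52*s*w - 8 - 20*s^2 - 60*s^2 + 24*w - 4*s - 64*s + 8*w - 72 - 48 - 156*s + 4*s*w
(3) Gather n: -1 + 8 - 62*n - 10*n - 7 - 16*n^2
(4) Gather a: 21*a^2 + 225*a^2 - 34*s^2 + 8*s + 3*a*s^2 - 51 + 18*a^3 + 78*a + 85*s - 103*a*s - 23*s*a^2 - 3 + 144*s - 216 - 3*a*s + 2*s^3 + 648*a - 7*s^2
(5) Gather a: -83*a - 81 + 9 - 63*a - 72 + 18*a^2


(1) = 18*b^3 + 108*b^2 + 90*b
(2) = s^2*(20*w - 80) + s*(56*w - 224) + 32*w - 128
(3) = -16*n^2 - 72*n
(4) = 18*a^3 + a^2*(246 - 23*s) + a*(3*s^2 - 106*s + 726) + 2*s^3 - 41*s^2 + 237*s - 270
(5) = 18*a^2 - 146*a - 144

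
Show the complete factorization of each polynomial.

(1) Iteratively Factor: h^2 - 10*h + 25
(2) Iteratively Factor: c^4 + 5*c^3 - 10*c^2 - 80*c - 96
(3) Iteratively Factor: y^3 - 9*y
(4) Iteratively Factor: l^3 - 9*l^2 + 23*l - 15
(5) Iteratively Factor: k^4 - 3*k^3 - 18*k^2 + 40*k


(1) = (h - 5)*(h - 5)
(2) = (c - 4)*(c^3 + 9*c^2 + 26*c + 24) = (c - 4)*(c + 2)*(c^2 + 7*c + 12) = (c - 4)*(c + 2)*(c + 4)*(c + 3)
(3) = (y)*(y^2 - 9) = y*(y - 3)*(y + 3)
(4) = (l - 3)*(l^2 - 6*l + 5) = (l - 5)*(l - 3)*(l - 1)
(5) = (k)*(k^3 - 3*k^2 - 18*k + 40) = k*(k + 4)*(k^2 - 7*k + 10) = k*(k - 2)*(k + 4)*(k - 5)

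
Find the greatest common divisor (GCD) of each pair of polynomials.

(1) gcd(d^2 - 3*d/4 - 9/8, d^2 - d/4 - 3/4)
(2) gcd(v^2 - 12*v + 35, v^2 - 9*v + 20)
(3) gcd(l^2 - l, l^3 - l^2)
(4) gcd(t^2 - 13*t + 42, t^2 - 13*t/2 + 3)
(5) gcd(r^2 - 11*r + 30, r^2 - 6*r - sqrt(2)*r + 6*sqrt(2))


(1) = d + 3/4
(2) = gcd((v - 7)*(v - 5), (v - 5)*(v - 4)) = v - 5
(3) = l^2 - l
(4) = gcd((t - 7)*(t - 6), (t - 6)*(t - 1/2)) = t - 6
(5) = r - 6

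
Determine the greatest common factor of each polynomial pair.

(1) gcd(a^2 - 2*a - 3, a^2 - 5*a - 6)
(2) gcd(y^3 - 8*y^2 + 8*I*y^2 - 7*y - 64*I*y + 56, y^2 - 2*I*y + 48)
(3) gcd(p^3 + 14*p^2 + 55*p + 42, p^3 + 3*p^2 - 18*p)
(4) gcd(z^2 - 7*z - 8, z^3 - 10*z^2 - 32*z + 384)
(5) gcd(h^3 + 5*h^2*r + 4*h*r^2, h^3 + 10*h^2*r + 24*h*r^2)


(1) = gcd((a - 3)*(a + 1), (a - 6)*(a + 1)) = a + 1
(2) = gcd((y - 8)*(y + I)*(y + 7*I), (y - 8*I)*(y + 6*I)) = 1
(3) = gcd((p + 1)*(p + 6)*(p + 7), p*(p - 3)*(p + 6)) = p + 6
(4) = z - 8
(5) = h^2 + 4*h*r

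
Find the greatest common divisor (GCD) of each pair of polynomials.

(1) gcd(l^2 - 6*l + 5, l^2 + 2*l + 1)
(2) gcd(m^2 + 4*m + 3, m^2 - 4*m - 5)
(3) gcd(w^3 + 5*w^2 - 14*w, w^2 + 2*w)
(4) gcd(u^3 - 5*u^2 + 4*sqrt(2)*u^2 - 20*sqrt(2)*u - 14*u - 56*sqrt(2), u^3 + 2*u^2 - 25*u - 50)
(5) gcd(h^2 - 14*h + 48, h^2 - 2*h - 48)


(1) = 1
(2) = m + 1
(3) = w
(4) = gcd((u - 7)*(u + 2)*(u + 4*sqrt(2)), (u - 5)*(u + 2)*(u + 5)) = u + 2
(5) = gcd((h - 8)*(h - 6), (h - 8)*(h + 6)) = h - 8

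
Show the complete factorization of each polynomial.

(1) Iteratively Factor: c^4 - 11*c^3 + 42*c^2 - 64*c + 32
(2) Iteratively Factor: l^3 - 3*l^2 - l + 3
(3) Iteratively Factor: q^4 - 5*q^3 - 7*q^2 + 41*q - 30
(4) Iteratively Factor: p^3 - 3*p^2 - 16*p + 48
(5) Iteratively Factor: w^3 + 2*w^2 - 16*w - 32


(1) = (c - 4)*(c^3 - 7*c^2 + 14*c - 8) = (c - 4)*(c - 1)*(c^2 - 6*c + 8) = (c - 4)^2*(c - 1)*(c - 2)
(2) = (l + 1)*(l^2 - 4*l + 3) = (l - 3)*(l + 1)*(l - 1)
(3) = (q - 2)*(q^3 - 3*q^2 - 13*q + 15) = (q - 2)*(q - 1)*(q^2 - 2*q - 15) = (q - 5)*(q - 2)*(q - 1)*(q + 3)
(4) = (p - 4)*(p^2 + p - 12) = (p - 4)*(p + 4)*(p - 3)
(5) = (w - 4)*(w^2 + 6*w + 8) = (w - 4)*(w + 2)*(w + 4)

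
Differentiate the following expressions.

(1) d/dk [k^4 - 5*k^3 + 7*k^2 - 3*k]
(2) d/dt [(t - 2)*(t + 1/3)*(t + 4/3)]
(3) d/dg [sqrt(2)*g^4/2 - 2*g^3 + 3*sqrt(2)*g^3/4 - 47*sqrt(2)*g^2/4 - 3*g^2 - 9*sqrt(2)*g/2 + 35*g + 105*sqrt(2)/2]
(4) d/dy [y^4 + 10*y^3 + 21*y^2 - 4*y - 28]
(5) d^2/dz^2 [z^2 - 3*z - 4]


(1) = 4*k^3 - 15*k^2 + 14*k - 3
(2) = 3*t^2 - 2*t/3 - 26/9
(3) = 2*sqrt(2)*g^3 - 6*g^2 + 9*sqrt(2)*g^2/4 - 47*sqrt(2)*g/2 - 6*g - 9*sqrt(2)/2 + 35
(4) = 4*y^3 + 30*y^2 + 42*y - 4
(5) = 2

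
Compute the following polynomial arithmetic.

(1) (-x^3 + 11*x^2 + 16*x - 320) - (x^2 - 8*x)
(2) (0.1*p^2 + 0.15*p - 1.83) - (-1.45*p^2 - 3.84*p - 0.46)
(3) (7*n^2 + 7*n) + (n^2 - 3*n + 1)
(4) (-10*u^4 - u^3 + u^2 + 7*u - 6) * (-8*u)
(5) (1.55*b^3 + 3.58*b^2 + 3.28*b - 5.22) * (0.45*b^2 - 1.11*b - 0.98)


(1) = -x^3 + 10*x^2 + 24*x - 320
(2) = 1.55*p^2 + 3.99*p - 1.37
(3) = 8*n^2 + 4*n + 1
(4) = 80*u^5 + 8*u^4 - 8*u^3 - 56*u^2 + 48*u
(5) = 0.6975*b^5 - 0.1095*b^4 - 4.0168*b^3 - 9.4982*b^2 + 2.5798*b + 5.1156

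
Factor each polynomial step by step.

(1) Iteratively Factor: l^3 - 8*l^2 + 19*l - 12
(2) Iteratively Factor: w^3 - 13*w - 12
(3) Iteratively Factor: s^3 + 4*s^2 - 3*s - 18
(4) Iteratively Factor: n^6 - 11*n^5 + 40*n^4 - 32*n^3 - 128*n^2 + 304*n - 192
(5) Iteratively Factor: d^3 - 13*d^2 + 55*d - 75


(1) = (l - 3)*(l^2 - 5*l + 4) = (l - 3)*(l - 1)*(l - 4)
(2) = (w - 4)*(w^2 + 4*w + 3) = (w - 4)*(w + 1)*(w + 3)
(3) = (s + 3)*(s^2 + s - 6) = (s - 2)*(s + 3)*(s + 3)
(4) = (n - 2)*(n^5 - 9*n^4 + 22*n^3 + 12*n^2 - 104*n + 96) = (n - 4)*(n - 2)*(n^4 - 5*n^3 + 2*n^2 + 20*n - 24) = (n - 4)*(n - 2)*(n + 2)*(n^3 - 7*n^2 + 16*n - 12) = (n - 4)*(n - 2)^2*(n + 2)*(n^2 - 5*n + 6) = (n - 4)*(n - 3)*(n - 2)^2*(n + 2)*(n - 2)
(5) = (d - 5)*(d^2 - 8*d + 15) = (d - 5)^2*(d - 3)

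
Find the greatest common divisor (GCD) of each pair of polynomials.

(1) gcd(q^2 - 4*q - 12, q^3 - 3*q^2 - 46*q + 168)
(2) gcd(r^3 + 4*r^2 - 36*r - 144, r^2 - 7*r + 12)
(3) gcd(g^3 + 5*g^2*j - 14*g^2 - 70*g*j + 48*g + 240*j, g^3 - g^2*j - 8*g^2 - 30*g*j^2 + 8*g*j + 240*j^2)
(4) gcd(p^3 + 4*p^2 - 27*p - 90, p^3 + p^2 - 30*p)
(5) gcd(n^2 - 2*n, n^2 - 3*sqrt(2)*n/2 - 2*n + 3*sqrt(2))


(1) = q - 6
(2) = gcd((r - 6)*(r + 4)*(r + 6), (r - 4)*(r - 3)) = 1
(3) = gcd((g - 8)*(g - 6)*(g + 5*j), (g - 8)*(g - 6*j)*(g + 5*j)) = g^2 + 5*g*j - 8*g - 40*j
(4) = gcd((p - 5)*(p + 3)*(p + 6), p*(p - 5)*(p + 6)) = p^2 + p - 30
(5) = n - 2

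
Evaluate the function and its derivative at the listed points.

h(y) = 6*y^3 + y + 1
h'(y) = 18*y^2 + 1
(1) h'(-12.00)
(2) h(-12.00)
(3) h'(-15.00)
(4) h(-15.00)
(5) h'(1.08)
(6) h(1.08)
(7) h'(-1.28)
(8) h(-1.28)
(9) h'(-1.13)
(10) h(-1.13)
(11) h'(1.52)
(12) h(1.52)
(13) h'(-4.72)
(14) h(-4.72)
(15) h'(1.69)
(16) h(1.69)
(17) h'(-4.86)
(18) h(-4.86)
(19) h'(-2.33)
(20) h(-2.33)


(1) = 2593.00
(2) = -10379.00
(3) = 4051.00
(4) = -20264.00
(5) = 22.00
(6) = 9.64
(7) = 30.49
(8) = -12.86
(9) = 23.98
(10) = -8.79
(11) = 42.59
(12) = 23.59
(13) = 402.01
(14) = -634.64
(15) = 52.41
(16) = 31.65
(17) = 426.15
(18) = -692.61
(19) = 98.72
(20) = -77.23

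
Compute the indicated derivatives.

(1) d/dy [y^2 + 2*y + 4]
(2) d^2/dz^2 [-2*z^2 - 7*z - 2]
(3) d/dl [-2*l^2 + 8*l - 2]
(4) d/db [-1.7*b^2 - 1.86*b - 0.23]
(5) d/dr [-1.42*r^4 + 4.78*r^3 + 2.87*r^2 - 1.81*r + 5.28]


(1) = 2*y + 2
(2) = -4
(3) = 8 - 4*l
(4) = -3.4*b - 1.86
(5) = -5.68*r^3 + 14.34*r^2 + 5.74*r - 1.81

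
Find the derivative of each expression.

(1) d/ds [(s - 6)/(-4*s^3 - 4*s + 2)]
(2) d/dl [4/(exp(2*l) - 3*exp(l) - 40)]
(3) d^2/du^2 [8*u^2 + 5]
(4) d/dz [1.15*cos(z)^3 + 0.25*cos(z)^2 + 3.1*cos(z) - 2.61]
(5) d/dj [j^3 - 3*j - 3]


(1) = (-s^3 - s + (s - 6)*(3*s^2 + 1) + 1/2)/(2*s^3 + 2*s - 1)^2
(2) = (12 - 8*exp(l))*exp(l)/(-exp(2*l) + 3*exp(l) + 40)^2
(3) = 16
(4) = (3.45*sin(z)^2 - 0.5*cos(z) - 6.55)*sin(z)
(5) = 3*j^2 - 3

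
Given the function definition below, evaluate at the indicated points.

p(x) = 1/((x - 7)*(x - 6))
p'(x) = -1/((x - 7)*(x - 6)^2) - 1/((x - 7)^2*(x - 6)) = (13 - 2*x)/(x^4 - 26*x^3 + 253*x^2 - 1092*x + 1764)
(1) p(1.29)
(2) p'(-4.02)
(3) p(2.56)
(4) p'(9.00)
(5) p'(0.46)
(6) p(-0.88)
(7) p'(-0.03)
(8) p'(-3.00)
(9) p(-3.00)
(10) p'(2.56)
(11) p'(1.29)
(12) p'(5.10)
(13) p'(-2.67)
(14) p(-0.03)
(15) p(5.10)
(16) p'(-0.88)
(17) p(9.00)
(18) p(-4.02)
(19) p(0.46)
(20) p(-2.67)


(1) = 0.04
(2) = 0.00
(3) = 0.07
(4) = -0.14
(5) = 0.01
(6) = 0.02
(7) = 0.01
(8) = 0.00
(9) = 0.01
(10) = 0.03
(11) = 0.01
(12) = 0.96
(13) = 0.00
(14) = 0.02
(15) = 0.58
(16) = 0.01
(17) = 0.17
(18) = 0.01
(19) = 0.03
(20) = 0.01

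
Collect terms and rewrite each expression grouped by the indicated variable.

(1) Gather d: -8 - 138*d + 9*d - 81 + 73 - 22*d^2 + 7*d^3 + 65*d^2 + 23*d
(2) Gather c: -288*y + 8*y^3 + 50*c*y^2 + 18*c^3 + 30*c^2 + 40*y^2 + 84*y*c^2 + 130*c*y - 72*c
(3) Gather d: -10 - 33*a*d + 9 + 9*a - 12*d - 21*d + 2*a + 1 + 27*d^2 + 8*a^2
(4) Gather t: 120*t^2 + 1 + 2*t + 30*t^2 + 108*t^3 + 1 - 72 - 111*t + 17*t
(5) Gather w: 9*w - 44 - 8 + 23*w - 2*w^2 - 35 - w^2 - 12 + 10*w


(1) = 7*d^3 + 43*d^2 - 106*d - 16
(2) = 18*c^3 + c^2*(84*y + 30) + c*(50*y^2 + 130*y - 72) + 8*y^3 + 40*y^2 - 288*y
(3) = 8*a^2 + 11*a + 27*d^2 + d*(-33*a - 33)
(4) = 108*t^3 + 150*t^2 - 92*t - 70
(5) = -3*w^2 + 42*w - 99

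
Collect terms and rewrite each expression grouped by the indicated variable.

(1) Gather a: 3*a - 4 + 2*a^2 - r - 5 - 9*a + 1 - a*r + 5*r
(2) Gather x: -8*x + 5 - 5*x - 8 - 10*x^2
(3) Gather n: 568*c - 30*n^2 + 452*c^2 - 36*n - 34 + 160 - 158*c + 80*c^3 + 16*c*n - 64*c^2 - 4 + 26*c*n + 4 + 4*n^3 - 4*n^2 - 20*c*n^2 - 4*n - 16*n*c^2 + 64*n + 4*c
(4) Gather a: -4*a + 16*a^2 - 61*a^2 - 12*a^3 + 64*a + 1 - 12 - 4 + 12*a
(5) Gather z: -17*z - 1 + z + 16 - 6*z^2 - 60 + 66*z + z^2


(1) = 2*a^2 + a*(-r - 6) + 4*r - 8
(2) = -10*x^2 - 13*x - 3
(3) = 80*c^3 + 388*c^2 + 414*c + 4*n^3 + n^2*(-20*c - 34) + n*(-16*c^2 + 42*c + 24) + 126
(4) = -12*a^3 - 45*a^2 + 72*a - 15
(5) = -5*z^2 + 50*z - 45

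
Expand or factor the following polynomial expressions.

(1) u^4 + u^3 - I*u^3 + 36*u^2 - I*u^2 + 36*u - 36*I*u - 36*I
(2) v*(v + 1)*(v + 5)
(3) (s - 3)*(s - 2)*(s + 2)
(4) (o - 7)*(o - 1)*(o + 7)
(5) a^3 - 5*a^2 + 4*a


(1) = (u + 1)*(u - 6*I)*(u - I)*(u + 6*I)
(2) = v^3 + 6*v^2 + 5*v
(3) = s^3 - 3*s^2 - 4*s + 12
(4) = o^3 - o^2 - 49*o + 49
(5) = a*(a - 4)*(a - 1)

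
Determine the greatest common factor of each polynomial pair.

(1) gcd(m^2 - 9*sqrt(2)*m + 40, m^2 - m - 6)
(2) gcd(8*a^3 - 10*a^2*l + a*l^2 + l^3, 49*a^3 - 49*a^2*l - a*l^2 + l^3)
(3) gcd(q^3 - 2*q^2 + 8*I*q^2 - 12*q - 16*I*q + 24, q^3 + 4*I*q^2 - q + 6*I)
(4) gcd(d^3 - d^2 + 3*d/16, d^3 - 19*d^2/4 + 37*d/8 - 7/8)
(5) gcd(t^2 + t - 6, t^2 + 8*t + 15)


(1) = 1
(2) = gcd((-2*a + l)*(-a + l)*(4*a + l), (-7*a + l)*(-a + l)*(7*a + l)) = a - l
(3) = gcd((q - 2)*(q + 2*I)*(q + 6*I), (q - I)*(q + 2*I)*(q + 3*I)) = q + 2*I
(4) = d - 1/4
(5) = t + 3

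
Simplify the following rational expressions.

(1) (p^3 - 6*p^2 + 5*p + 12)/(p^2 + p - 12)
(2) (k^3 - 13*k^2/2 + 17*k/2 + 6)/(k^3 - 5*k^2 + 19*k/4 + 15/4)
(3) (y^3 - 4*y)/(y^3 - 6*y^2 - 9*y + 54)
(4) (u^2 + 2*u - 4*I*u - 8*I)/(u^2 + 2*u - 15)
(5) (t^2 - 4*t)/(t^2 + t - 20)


(1) = (p^2 - 3*p - 4)/(p + 4)
(2) = (2*k - 8)/(2*k - 5)
(3) = (y^3 - 4*y)/(y^3 - 6*y^2 - 9*y + 54)
(4) = (u^2 + u*(2 - 4*I) - 8*I)/(u^2 + 2*u - 15)
(5) = t/(t + 5)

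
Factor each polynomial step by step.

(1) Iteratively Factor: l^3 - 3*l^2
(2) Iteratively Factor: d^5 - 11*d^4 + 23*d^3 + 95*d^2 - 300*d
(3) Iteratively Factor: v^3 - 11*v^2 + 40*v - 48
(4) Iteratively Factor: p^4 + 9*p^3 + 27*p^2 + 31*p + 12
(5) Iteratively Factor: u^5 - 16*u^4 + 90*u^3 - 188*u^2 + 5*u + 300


(1) = (l - 3)*(l^2) = l*(l - 3)*(l)
(2) = (d + 3)*(d^4 - 14*d^3 + 65*d^2 - 100*d) = (d - 5)*(d + 3)*(d^3 - 9*d^2 + 20*d) = d*(d - 5)*(d + 3)*(d^2 - 9*d + 20) = d*(d - 5)^2*(d + 3)*(d - 4)
(3) = (v - 4)*(v^2 - 7*v + 12) = (v - 4)*(v - 3)*(v - 4)
(4) = (p + 4)*(p^3 + 5*p^2 + 7*p + 3) = (p + 3)*(p + 4)*(p^2 + 2*p + 1) = (p + 1)*(p + 3)*(p + 4)*(p + 1)
(5) = (u - 5)*(u^4 - 11*u^3 + 35*u^2 - 13*u - 60) = (u - 5)*(u + 1)*(u^3 - 12*u^2 + 47*u - 60) = (u - 5)*(u - 3)*(u + 1)*(u^2 - 9*u + 20) = (u - 5)^2*(u - 3)*(u + 1)*(u - 4)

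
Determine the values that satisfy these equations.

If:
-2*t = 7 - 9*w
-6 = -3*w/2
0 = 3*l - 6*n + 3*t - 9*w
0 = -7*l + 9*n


Then:
l = 9/2
n = 7/2
t = 29/2
w = 4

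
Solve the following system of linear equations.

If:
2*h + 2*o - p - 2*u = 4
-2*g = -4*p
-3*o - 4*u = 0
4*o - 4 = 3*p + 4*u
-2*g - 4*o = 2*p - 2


Then:
g = -2/27
h = 109/108
o = 5/9
p = -1/27
u = -5/12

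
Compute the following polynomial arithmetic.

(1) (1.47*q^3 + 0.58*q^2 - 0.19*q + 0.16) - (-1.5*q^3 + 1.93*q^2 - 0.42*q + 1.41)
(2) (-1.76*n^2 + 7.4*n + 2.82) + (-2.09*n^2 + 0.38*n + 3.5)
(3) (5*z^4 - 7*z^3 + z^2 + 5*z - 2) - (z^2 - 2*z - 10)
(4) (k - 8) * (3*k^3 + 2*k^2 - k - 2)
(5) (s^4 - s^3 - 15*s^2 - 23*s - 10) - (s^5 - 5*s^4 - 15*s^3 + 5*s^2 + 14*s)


(1) = 2.97*q^3 - 1.35*q^2 + 0.23*q - 1.25
(2) = -3.85*n^2 + 7.78*n + 6.32
(3) = 5*z^4 - 7*z^3 + 7*z + 8
(4) = 3*k^4 - 22*k^3 - 17*k^2 + 6*k + 16
(5) = -s^5 + 6*s^4 + 14*s^3 - 20*s^2 - 37*s - 10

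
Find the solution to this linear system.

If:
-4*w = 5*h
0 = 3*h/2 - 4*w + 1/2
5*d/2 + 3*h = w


Then:
d = 17/130
h = -1/13
w = 5/52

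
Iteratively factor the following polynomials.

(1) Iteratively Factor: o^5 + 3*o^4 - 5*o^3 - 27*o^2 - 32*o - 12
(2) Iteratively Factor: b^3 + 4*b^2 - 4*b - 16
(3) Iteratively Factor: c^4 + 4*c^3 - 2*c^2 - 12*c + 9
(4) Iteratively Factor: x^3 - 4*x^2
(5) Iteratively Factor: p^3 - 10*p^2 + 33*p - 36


(1) = (o + 1)*(o^4 + 2*o^3 - 7*o^2 - 20*o - 12) = (o + 1)^2*(o^3 + o^2 - 8*o - 12) = (o + 1)^2*(o + 2)*(o^2 - o - 6) = (o - 3)*(o + 1)^2*(o + 2)*(o + 2)
(2) = (b + 2)*(b^2 + 2*b - 8) = (b + 2)*(b + 4)*(b - 2)
(3) = (c - 1)*(c^3 + 5*c^2 + 3*c - 9) = (c - 1)*(c + 3)*(c^2 + 2*c - 3) = (c - 1)^2*(c + 3)*(c + 3)
(4) = (x - 4)*(x^2) = x*(x - 4)*(x)
(5) = (p - 3)*(p^2 - 7*p + 12) = (p - 4)*(p - 3)*(p - 3)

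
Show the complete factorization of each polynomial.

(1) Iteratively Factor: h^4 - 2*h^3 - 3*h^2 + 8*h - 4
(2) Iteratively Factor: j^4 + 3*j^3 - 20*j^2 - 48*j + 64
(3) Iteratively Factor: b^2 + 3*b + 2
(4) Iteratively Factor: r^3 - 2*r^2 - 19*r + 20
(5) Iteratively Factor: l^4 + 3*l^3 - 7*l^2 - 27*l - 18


(1) = (h - 1)*(h^3 - h^2 - 4*h + 4) = (h - 1)*(h + 2)*(h^2 - 3*h + 2) = (h - 1)^2*(h + 2)*(h - 2)
(2) = (j + 4)*(j^3 - j^2 - 16*j + 16) = (j - 4)*(j + 4)*(j^2 + 3*j - 4) = (j - 4)*(j - 1)*(j + 4)*(j + 4)
(3) = (b + 1)*(b + 2)
(4) = (r + 4)*(r^2 - 6*r + 5) = (r - 1)*(r + 4)*(r - 5)
(5) = (l - 3)*(l^3 + 6*l^2 + 11*l + 6) = (l - 3)*(l + 2)*(l^2 + 4*l + 3) = (l - 3)*(l + 1)*(l + 2)*(l + 3)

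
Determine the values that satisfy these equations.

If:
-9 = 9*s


Then:
s = -1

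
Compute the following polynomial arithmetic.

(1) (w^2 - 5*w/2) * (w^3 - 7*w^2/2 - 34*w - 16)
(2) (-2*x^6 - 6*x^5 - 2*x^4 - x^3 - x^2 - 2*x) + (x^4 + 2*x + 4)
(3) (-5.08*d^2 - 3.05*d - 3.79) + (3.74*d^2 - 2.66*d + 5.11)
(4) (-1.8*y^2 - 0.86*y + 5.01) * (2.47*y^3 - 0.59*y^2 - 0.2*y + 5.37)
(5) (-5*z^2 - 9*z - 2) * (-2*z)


(1) = w^5 - 6*w^4 - 101*w^3/4 + 69*w^2 + 40*w
(2) = -2*x^6 - 6*x^5 - x^4 - x^3 - x^2 + 4
(3) = -1.34*d^2 - 5.71*d + 1.32
(4) = -4.446*y^5 - 1.0622*y^4 + 13.2421*y^3 - 12.4499*y^2 - 5.6202*y + 26.9037
(5) = 10*z^3 + 18*z^2 + 4*z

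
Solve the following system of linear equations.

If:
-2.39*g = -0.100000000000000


Then:
g = 0.04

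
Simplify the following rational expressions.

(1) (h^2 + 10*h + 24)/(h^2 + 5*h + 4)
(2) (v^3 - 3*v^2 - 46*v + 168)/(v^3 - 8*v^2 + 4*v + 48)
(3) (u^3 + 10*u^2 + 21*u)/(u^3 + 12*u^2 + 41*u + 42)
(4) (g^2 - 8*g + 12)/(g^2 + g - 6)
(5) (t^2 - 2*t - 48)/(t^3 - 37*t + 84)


(1) = (h + 6)/(h + 1)
(2) = (v + 7)/(v + 2)
(3) = u/(u + 2)
(4) = (g - 6)/(g + 3)
(5) = (t^2 - 2*t - 48)/(t^3 - 37*t + 84)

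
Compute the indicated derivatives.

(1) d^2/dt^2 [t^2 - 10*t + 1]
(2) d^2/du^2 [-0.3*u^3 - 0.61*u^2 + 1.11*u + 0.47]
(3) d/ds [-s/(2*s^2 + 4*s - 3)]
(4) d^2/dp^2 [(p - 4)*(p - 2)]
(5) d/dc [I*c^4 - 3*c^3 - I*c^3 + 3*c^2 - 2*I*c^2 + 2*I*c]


(1) = 2
(2) = -1.8*u - 1.22
(3) = (2*s^2 + 3)/(4*s^4 + 16*s^3 + 4*s^2 - 24*s + 9)
(4) = 2
(5) = 4*I*c^3 + c^2*(-9 - 3*I) + c*(6 - 4*I) + 2*I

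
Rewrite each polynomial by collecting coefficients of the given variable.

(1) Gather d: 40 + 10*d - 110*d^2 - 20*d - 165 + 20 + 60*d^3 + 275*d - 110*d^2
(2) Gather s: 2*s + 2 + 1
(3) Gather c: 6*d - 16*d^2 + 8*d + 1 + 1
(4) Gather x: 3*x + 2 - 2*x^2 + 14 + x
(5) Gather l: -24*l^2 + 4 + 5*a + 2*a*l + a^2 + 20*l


(1) = 60*d^3 - 220*d^2 + 265*d - 105
(2) = 2*s + 3
(3) = -16*d^2 + 14*d + 2
(4) = -2*x^2 + 4*x + 16
(5) = a^2 + 5*a - 24*l^2 + l*(2*a + 20) + 4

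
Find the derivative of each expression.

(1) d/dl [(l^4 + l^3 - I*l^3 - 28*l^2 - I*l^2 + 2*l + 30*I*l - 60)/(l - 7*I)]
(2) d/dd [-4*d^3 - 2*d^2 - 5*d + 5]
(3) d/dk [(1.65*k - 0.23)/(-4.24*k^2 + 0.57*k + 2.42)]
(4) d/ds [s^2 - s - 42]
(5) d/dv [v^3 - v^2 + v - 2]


(1) = (3*l^4 + l^3*(2 - 30*I) + l^2*(-49 - 22*I) + l*(-14 + 392*I) + 270 - 14*I)/(l^2 - 14*I*l - 49)
(2) = -12*d^2 - 4*d - 5
(3) = (6.996*k^2 - 1.9504*k + 4.1241)/(17.9776*k^4 - 4.8336*k^3 - 20.1967*k^2 + 2.7588*k + 5.8564)
(4) = 2*s - 1
(5) = 3*v^2 - 2*v + 1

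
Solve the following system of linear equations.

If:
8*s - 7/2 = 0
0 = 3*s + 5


Then:
No Solution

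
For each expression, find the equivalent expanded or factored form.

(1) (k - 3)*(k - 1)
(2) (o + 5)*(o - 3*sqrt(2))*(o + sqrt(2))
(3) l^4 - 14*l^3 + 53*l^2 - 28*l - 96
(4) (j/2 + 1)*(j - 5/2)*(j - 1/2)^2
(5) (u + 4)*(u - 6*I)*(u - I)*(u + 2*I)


(1) = k^2 - 4*k + 3
(2) = o^3 - 2*sqrt(2)*o^2 + 5*o^2 - 10*sqrt(2)*o - 6*o - 30
(3) = (l - 8)*(l - 4)*(l - 3)*(l + 1)
(4) = j^4/2 - 3*j^3/4 - 17*j^2/8 + 39*j/16 - 5/8
(5) = u^4 + 4*u^3 - 5*I*u^3 + 8*u^2 - 20*I*u^2 + 32*u - 12*I*u - 48*I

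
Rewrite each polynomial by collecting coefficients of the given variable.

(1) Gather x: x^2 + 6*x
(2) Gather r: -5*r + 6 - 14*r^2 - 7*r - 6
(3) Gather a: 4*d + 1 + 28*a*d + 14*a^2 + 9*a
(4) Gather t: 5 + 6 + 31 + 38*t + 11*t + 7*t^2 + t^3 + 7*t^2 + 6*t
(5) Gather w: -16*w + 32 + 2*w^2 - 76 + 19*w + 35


(1) = x^2 + 6*x
(2) = -14*r^2 - 12*r
(3) = 14*a^2 + a*(28*d + 9) + 4*d + 1
(4) = t^3 + 14*t^2 + 55*t + 42
(5) = 2*w^2 + 3*w - 9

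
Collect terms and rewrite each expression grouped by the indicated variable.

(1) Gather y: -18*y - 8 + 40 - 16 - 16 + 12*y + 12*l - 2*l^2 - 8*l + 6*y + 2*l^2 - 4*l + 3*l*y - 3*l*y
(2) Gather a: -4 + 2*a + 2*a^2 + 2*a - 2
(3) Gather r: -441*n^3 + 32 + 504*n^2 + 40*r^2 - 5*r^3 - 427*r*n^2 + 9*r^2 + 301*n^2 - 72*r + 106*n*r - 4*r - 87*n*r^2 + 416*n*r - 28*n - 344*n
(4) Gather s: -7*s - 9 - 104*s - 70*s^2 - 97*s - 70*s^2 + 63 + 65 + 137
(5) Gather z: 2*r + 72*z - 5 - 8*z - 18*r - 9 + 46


(1) = 0
(2) = 2*a^2 + 4*a - 6
(3) = -441*n^3 + 805*n^2 - 372*n - 5*r^3 + r^2*(49 - 87*n) + r*(-427*n^2 + 522*n - 76) + 32
(4) = -140*s^2 - 208*s + 256
(5) = -16*r + 64*z + 32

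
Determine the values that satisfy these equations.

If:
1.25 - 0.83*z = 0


Then:
z = 1.51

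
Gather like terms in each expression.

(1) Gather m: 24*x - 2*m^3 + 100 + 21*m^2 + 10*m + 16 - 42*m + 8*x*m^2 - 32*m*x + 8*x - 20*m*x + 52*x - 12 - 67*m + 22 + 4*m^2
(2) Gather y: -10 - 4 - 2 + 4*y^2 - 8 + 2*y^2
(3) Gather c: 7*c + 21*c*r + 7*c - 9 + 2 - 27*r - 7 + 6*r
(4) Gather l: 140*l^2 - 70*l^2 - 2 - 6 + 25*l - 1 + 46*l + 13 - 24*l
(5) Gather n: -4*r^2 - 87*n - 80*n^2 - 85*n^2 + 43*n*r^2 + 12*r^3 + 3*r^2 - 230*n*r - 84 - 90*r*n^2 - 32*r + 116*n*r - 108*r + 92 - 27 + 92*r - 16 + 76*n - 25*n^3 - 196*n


(1) = -2*m^3 + m^2*(8*x + 25) + m*(-52*x - 99) + 84*x + 126
(2) = 6*y^2 - 24
(3) = c*(21*r + 14) - 21*r - 14
(4) = 70*l^2 + 47*l + 4
(5) = -25*n^3 + n^2*(-90*r - 165) + n*(43*r^2 - 114*r - 207) + 12*r^3 - r^2 - 48*r - 35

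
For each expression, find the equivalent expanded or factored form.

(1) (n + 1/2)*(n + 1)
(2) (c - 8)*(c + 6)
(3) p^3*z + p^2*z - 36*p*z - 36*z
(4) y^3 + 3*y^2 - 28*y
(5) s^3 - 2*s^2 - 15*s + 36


(1) = n^2 + 3*n/2 + 1/2
(2) = c^2 - 2*c - 48
(3) = (p - 6)*(p + 6)*(p*z + z)
(4) = y*(y - 4)*(y + 7)
(5) = (s - 3)^2*(s + 4)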